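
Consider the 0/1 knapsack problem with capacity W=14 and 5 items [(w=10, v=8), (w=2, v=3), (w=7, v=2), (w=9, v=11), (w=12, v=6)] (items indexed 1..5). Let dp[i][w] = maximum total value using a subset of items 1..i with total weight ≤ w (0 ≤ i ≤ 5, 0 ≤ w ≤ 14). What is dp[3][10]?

i\w   0   1   2   3   4   5   6   7   8   9  10  11  12  13  14
  0   0   0   0   0   0   0   0   0   0   0   0   0   0   0   0
  1   0   0   0   0   0   0   0   0   0   0   8   8   8   8   8
  2   0   0   3   3   3   3   3   3   3   3   8   8  11  11  11
  3   0   0   3   3   3   3   3   3   3   5   8   8  11  11  11
  4   0   0   3   3   3   3   3   3   3  11  11  14  14  14  14
  5   0   0   3   3   3   3   3   3   3  11  11  14  14  14  14

8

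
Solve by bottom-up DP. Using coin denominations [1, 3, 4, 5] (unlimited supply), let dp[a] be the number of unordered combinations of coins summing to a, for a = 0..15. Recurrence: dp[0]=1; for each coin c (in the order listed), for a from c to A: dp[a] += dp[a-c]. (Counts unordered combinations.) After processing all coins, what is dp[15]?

27

after  coin     0     1     2     3     4     5     6     7     8     9    10    11    12    13    14    15
          1     1     1     1     1     1     1     1     1     1     1     1     1     1     1     1     1
          3     1     1     1     2     2     2     3     3     3     4     4     4     5     5     5     6
          4     1     1     1     2     3     3     4     5     6     7     8     9    11    12    13    15
          5     1     1     1     2     3     4     5     6     8    10    12    14    17    20    23    27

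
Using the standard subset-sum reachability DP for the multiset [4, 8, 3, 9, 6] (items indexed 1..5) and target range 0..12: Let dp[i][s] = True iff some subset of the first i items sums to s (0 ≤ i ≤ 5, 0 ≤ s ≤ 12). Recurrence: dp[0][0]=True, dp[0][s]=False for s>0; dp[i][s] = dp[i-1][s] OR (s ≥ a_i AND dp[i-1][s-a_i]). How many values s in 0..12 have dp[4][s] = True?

8

i\s   0   1   2   3   4   5   6   7   8   9  10  11  12
  0   T   F   F   F   F   F   F   F   F   F   F   F   F
  1   T   F   F   F   T   F   F   F   F   F   F   F   F
  2   T   F   F   F   T   F   F   F   T   F   F   F   T
  3   T   F   F   T   T   F   F   T   T   F   F   T   T
  4   T   F   F   T   T   F   F   T   T   T   F   T   T
  5   T   F   F   T   T   F   T   T   T   T   T   T   T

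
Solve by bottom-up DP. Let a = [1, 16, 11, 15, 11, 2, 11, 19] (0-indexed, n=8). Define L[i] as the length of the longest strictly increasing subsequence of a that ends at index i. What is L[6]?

3

   i    0    1    2    3    4    5    6    7
a[i]    1   16   11   15   11    2   11   19
L[i]    1    2    2    3    2    2    3    4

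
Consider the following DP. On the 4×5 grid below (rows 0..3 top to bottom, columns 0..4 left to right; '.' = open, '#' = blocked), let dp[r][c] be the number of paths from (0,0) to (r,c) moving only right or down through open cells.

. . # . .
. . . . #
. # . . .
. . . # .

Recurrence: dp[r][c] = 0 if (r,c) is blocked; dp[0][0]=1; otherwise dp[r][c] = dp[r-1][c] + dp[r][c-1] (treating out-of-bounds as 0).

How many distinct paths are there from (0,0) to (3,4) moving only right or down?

4

r\c   0   1   2   3   4
  0   1   1   0   0   0
  1   1   2   2   2   0
  2   1   0   2   4   4
  3   1   1   3   0   4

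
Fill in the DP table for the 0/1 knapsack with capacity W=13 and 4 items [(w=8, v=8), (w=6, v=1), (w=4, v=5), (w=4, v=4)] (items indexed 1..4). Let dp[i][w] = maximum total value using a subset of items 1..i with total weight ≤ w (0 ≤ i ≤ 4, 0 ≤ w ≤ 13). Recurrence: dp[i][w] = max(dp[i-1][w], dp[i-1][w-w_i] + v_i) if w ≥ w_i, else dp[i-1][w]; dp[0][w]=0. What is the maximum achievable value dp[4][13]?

13

i\w   0   1   2   3   4   5   6   7   8   9  10  11  12  13
  0   0   0   0   0   0   0   0   0   0   0   0   0   0   0
  1   0   0   0   0   0   0   0   0   8   8   8   8   8   8
  2   0   0   0   0   0   0   1   1   8   8   8   8   8   8
  3   0   0   0   0   5   5   5   5   8   8   8   8  13  13
  4   0   0   0   0   5   5   5   5   9   9   9   9  13  13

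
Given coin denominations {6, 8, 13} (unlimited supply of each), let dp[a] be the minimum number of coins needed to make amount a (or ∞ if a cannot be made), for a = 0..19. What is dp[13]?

1

 a  0  1  2  3  4  5  6  7  8  9 10 11 12 13 14 15 16 17 18 19
dp  0  -  -  -  -  -  1  -  1  -  -  -  2  1  2  -  2  -  3  2
(- denotes ∞ / unreachable)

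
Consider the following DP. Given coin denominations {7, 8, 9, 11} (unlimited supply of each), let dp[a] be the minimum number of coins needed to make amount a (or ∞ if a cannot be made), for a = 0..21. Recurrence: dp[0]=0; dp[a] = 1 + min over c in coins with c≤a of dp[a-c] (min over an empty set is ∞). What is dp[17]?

 a  0  1  2  3  4  5  6  7  8  9 10 11 12 13 14 15 16 17 18 19 20 21
dp  0  -  -  -  -  -  -  1  1  1  -  1  -  -  2  2  2  2  2  2  2  3
(- denotes ∞ / unreachable)

2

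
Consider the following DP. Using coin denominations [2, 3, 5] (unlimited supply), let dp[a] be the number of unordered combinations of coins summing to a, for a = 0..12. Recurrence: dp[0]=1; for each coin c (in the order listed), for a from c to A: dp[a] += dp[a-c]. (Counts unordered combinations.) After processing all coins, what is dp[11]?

4

after  coin     0     1     2     3     4     5     6     7     8     9    10    11    12
          2     1     0     1     0     1     0     1     0     1     0     1     0     1
          3     1     0     1     1     1     1     2     1     2     2     2     2     3
          5     1     0     1     1     1     2     2     2     3     3     4     4     5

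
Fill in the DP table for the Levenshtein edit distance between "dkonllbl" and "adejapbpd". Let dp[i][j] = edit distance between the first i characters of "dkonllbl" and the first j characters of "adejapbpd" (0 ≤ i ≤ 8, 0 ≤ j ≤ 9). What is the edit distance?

   ''  a  d  e  j  a  p  b  p  d
''  0  1  2  3  4  5  6  7  8  9
 d  1  1  1  2  3  4  5  6  7  8
 k  2  2  2  2  3  4  5  6  7  8
 o  3  3  3  3  3  4  5  6  7  8
 n  4  4  4  4  4  4  5  6  7  8
 l  5  5  5  5  5  5  5  6  7  8
 l  6  6  6  6  6  6  6  6  7  8
 b  7  7  7  7  7  7  7  6  7  8
 l  8  8  8  8  8  8  8  7  7  8

8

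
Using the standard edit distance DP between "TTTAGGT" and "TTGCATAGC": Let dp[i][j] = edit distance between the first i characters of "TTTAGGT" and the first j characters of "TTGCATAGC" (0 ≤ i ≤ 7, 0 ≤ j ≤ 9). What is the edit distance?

5

   ''  T  T  G  C  A  T  A  G  C
''  0  1  2  3  4  5  6  7  8  9
 T  1  0  1  2  3  4  5  6  7  8
 T  2  1  0  1  2  3  4  5  6  7
 T  3  2  1  1  2  3  3  4  5  6
 A  4  3  2  2  2  2  3  3  4  5
 G  5  4  3  2  3  3  3  4  3  4
 G  6  5  4  3  3  4  4  4  4  4
 T  7  6  5  4  4  4  4  5  5  5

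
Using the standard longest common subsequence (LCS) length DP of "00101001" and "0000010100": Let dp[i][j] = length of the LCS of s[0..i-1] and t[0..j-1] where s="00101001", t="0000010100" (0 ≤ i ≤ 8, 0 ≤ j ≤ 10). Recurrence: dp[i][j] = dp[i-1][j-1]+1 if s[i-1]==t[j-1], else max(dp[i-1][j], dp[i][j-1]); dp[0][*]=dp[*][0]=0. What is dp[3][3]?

2

   ''  0  0  0  0  0  1  0  1  0  0
''  0  0  0  0  0  0  0  0  0  0  0
 0  0  1  1  1  1  1  1  1  1  1  1
 0  0  1  2  2  2  2  2  2  2  2  2
 1  0  1  2  2  2  2  3  3  3  3  3
 0  0  1  2  3  3  3  3  4  4  4  4
 1  0  1  2  3  3  3  4  4  5  5  5
 0  0  1  2  3  4  4  4  5  5  6  6
 0  0  1  2  3  4  5  5  5  5  6  7
 1  0  1  2  3  4  5  6  6  6  6  7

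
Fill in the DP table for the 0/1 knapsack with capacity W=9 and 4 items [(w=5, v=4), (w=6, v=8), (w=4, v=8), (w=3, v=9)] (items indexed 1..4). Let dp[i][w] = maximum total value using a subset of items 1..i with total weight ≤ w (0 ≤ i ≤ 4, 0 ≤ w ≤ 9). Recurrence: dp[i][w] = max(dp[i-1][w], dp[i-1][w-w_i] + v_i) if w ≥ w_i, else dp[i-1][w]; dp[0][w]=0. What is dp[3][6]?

i\w   0   1   2   3   4   5   6   7   8   9
  0   0   0   0   0   0   0   0   0   0   0
  1   0   0   0   0   0   4   4   4   4   4
  2   0   0   0   0   0   4   8   8   8   8
  3   0   0   0   0   8   8   8   8   8  12
  4   0   0   0   9   9   9   9  17  17  17

8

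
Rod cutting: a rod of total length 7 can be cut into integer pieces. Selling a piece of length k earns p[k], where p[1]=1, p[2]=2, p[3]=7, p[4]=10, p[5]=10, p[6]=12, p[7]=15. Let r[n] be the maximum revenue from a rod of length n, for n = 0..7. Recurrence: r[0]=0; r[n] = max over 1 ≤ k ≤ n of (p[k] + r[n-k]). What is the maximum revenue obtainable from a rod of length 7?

17

   n    0    1    2    3    4    5    6    7
r[n]    0    1    2    7   10   11   14   17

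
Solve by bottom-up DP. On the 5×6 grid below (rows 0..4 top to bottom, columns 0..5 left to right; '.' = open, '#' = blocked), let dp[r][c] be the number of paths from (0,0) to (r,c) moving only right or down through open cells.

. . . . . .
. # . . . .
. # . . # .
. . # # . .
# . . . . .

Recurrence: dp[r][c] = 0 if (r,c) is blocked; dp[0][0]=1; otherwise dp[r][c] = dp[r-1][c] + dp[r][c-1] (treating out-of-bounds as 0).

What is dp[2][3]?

3

r\c   0   1   2   3   4   5
  0   1   1   1   1   1   1
  1   1   0   1   2   3   4
  2   1   0   1   3   0   4
  3   1   1   0   0   0   4
  4   0   1   1   1   1   5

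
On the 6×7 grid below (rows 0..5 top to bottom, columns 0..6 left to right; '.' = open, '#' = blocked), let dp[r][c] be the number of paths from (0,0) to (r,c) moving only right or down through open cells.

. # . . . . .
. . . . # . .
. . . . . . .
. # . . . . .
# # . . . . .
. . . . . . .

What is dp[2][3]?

r\c   0   1   2   3   4   5   6
  0   1   0   0   0   0   0   0
  1   1   1   1   1   0   0   0
  2   1   2   3   4   4   4   4
  3   1   0   3   7  11  15  19
  4   0   0   3  10  21  36  55
  5   0   0   3  13  34  70 125

4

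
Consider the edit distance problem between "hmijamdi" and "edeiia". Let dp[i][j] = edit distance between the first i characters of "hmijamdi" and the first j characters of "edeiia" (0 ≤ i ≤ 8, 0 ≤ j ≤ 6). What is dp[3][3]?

3

   ''  e  d  e  i  i  a
''  0  1  2  3  4  5  6
 h  1  1  2  3  4  5  6
 m  2  2  2  3  4  5  6
 i  3  3  3  3  3  4  5
 j  4  4  4  4  4  4  5
 a  5  5  5  5  5  5  4
 m  6  6  6  6  6  6  5
 d  7  7  6  7  7  7  6
 i  8  8  7  7  7  7  7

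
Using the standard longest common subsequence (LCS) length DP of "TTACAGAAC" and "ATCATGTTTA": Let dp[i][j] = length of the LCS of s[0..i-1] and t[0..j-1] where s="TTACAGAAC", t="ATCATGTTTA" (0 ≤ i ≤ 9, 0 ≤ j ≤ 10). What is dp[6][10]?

   ''  A  T  C  A  T  G  T  T  T  A
''  0  0  0  0  0  0  0  0  0  0  0
 T  0  0  1  1  1  1  1  1  1  1  1
 T  0  0  1  1  1  2  2  2  2  2  2
 A  0  1  1  1  2  2  2  2  2  2  3
 C  0  1  1  2  2  2  2  2  2  2  3
 A  0  1  1  2  3  3  3  3  3  3  3
 G  0  1  1  2  3  3  4  4  4  4  4
 A  0  1  1  2  3  3  4  4  4  4  5
 A  0  1  1  2  3  3  4  4  4  4  5
 C  0  1  1  2  3  3  4  4  4  4  5

4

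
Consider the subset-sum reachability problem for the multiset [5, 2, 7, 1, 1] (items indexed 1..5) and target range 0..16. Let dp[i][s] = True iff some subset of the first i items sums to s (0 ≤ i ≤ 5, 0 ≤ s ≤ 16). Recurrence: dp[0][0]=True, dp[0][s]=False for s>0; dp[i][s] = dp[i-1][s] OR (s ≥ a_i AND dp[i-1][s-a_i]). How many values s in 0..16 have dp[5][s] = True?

i\s   0   1   2   3   4   5   6   7   8   9  10  11  12  13  14  15  16
  0   T   F   F   F   F   F   F   F   F   F   F   F   F   F   F   F   F
  1   T   F   F   F   F   T   F   F   F   F   F   F   F   F   F   F   F
  2   T   F   T   F   F   T   F   T   F   F   F   F   F   F   F   F   F
  3   T   F   T   F   F   T   F   T   F   T   F   F   T   F   T   F   F
  4   T   T   T   T   F   T   T   T   T   T   T   F   T   T   T   T   F
  5   T   T   T   T   T   T   T   T   T   T   T   T   T   T   T   T   T

17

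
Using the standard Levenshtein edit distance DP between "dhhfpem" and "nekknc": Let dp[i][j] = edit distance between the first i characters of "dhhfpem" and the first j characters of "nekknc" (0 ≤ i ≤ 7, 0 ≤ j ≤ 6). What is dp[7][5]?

7

   ''  n  e  k  k  n  c
''  0  1  2  3  4  5  6
 d  1  1  2  3  4  5  6
 h  2  2  2  3  4  5  6
 h  3  3  3  3  4  5  6
 f  4  4  4  4  4  5  6
 p  5  5  5  5  5  5  6
 e  6  6  5  6  6  6  6
 m  7  7  6  6  7  7  7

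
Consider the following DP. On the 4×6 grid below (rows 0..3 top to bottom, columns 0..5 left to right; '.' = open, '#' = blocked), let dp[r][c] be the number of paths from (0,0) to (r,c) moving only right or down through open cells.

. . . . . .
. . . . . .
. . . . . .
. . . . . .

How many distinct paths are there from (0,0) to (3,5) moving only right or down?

r\c   0   1   2   3   4   5
  0   1   1   1   1   1   1
  1   1   2   3   4   5   6
  2   1   3   6  10  15  21
  3   1   4  10  20  35  56

56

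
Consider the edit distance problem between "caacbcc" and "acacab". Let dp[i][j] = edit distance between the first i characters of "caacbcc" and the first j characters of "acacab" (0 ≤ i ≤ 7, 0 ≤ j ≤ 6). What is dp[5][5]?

3

   ''  a  c  a  c  a  b
''  0  1  2  3  4  5  6
 c  1  1  1  2  3  4  5
 a  2  1  2  1  2  3  4
 a  3  2  2  2  2  2  3
 c  4  3  2  3  2  3  3
 b  5  4  3  3  3  3  3
 c  6  5  4  4  3  4  4
 c  7  6  5  5  4  4  5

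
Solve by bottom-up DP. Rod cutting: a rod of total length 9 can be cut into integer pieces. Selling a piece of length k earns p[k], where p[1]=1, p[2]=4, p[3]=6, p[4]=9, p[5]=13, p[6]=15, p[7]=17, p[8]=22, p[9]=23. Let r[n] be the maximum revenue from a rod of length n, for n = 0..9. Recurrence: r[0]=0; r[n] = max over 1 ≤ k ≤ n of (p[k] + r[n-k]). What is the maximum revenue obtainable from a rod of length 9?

   n    0    1    2    3    4    5    6    7    8    9
r[n]    0    1    4    6    9   13   15   17   22   23

23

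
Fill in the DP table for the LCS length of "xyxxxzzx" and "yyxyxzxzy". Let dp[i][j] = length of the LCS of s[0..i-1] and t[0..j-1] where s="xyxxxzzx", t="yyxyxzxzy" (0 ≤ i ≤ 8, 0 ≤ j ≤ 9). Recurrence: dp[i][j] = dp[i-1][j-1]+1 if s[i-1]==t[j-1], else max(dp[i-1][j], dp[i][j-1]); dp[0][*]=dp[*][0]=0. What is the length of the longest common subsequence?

5

   ''  y  y  x  y  x  z  x  z  y
''  0  0  0  0  0  0  0  0  0  0
 x  0  0  0  1  1  1  1  1  1  1
 y  0  1  1  1  2  2  2  2  2  2
 x  0  1  1  2  2  3  3  3  3  3
 x  0  1  1  2  2  3  3  4  4  4
 x  0  1  1  2  2  3  3  4  4  4
 z  0  1  1  2  2  3  4  4  5  5
 z  0  1  1  2  2  3  4  4  5  5
 x  0  1  1  2  2  3  4  5  5  5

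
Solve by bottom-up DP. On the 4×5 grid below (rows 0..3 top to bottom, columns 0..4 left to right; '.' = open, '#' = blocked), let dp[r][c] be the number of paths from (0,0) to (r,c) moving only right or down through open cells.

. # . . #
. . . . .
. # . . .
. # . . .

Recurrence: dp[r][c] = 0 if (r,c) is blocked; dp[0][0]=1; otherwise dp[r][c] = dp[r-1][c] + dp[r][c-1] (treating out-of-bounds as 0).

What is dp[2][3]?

r\c   0   1   2   3   4
  0   1   0   0   0   0
  1   1   1   1   1   1
  2   1   0   1   2   3
  3   1   0   1   3   6

2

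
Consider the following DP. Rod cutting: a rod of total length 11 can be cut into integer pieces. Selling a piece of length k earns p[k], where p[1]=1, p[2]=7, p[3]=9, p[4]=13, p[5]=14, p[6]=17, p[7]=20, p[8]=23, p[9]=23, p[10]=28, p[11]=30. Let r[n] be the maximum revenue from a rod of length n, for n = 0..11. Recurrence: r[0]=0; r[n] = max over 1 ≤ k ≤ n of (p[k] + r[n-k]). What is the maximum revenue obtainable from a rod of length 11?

   n    0    1    2    3    4    5    6    7    8    9   10   11
r[n]    0    1    7    9   14   16   21   23   28   30   35   37

37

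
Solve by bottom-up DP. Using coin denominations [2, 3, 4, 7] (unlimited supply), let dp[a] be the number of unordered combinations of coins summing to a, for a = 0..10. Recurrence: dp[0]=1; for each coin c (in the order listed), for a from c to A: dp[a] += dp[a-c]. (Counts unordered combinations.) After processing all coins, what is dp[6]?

3

after  coin     0     1     2     3     4     5     6     7     8     9    10
          2     1     0     1     0     1     0     1     0     1     0     1
          3     1     0     1     1     1     1     2     1     2     2     2
          4     1     0     1     1     2     1     3     2     4     3     5
          7     1     0     1     1     2     1     3     3     4     4     6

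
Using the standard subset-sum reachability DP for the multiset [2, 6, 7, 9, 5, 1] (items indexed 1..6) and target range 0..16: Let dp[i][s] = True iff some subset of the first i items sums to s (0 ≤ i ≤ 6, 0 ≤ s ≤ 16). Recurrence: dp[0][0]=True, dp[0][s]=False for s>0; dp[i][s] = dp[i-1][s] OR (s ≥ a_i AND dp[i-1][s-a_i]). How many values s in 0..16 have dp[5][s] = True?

13

i\s   0   1   2   3   4   5   6   7   8   9  10  11  12  13  14  15  16
  0   T   F   F   F   F   F   F   F   F   F   F   F   F   F   F   F   F
  1   T   F   T   F   F   F   F   F   F   F   F   F   F   F   F   F   F
  2   T   F   T   F   F   F   T   F   T   F   F   F   F   F   F   F   F
  3   T   F   T   F   F   F   T   T   T   T   F   F   F   T   F   T   F
  4   T   F   T   F   F   F   T   T   T   T   F   T   F   T   F   T   T
  5   T   F   T   F   F   T   T   T   T   T   F   T   T   T   T   T   T
  6   T   T   T   T   F   T   T   T   T   T   T   T   T   T   T   T   T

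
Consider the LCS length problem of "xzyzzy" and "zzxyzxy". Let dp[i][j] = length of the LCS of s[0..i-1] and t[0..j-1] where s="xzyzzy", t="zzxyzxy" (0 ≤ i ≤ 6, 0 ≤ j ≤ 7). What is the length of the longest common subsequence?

   ''  z  z  x  y  z  x  y
''  0  0  0  0  0  0  0  0
 x  0  0  0  1  1  1  1  1
 z  0  1  1  1  1  2  2  2
 y  0  1  1  1  2  2  2  3
 z  0  1  2  2  2  3  3  3
 z  0  1  2  2  2  3  3  3
 y  0  1  2  2  3  3  3  4

4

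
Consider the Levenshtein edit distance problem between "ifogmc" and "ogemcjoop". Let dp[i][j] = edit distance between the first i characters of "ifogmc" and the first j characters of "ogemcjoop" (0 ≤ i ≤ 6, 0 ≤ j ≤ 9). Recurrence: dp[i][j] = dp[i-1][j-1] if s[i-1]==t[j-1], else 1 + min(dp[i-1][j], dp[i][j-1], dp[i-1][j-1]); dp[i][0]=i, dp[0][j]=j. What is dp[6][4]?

   ''  o  g  e  m  c  j  o  o  p
''  0  1  2  3  4  5  6  7  8  9
 i  1  1  2  3  4  5  6  7  8  9
 f  2  2  2  3  4  5  6  7  8  9
 o  3  2  3  3  4  5  6  6  7  8
 g  4  3  2  3  4  5  6  7  7  8
 m  5  4  3  3  3  4  5  6  7  8
 c  6  5  4  4  4  3  4  5  6  7

4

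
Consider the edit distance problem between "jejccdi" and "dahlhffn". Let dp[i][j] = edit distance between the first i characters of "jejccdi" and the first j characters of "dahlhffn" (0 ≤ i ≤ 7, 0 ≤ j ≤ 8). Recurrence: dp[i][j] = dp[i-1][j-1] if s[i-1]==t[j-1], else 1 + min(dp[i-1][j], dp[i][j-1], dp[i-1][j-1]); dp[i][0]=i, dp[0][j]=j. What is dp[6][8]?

8

   ''  d  a  h  l  h  f  f  n
''  0  1  2  3  4  5  6  7  8
 j  1  1  2  3  4  5  6  7  8
 e  2  2  2  3  4  5  6  7  8
 j  3  3  3  3  4  5  6  7  8
 c  4  4  4  4  4  5  6  7  8
 c  5  5  5  5  5  5  6  7  8
 d  6  5  6  6  6  6  6  7  8
 i  7  6  6  7  7  7  7  7  8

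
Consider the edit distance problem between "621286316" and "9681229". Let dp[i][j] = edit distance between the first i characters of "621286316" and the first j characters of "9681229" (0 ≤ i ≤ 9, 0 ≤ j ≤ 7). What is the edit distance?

   ''  9  6  8  1  2  2  9
''  0  1  2  3  4  5  6  7
 6  1  1  1  2  3  4  5  6
 2  2  2  2  2  3  3  4  5
 1  3  3  3  3  2  3  4  5
 2  4  4  4  4  3  2  3  4
 8  5  5  5  4  4  3  3  4
 6  6  6  5  5  5  4  4  4
 3  7  7  6  6  6  5  5  5
 1  8  8  7  7  6  6  6  6
 6  9  9  8  8  7  7  7  7

7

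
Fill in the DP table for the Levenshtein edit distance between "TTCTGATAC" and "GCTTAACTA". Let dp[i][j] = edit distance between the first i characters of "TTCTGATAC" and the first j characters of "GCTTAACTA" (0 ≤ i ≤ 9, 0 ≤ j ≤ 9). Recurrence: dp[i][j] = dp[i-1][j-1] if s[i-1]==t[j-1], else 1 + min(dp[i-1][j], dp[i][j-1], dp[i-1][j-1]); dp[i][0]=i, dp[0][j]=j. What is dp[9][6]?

5

   ''  G  C  T  T  A  A  C  T  A
''  0  1  2  3  4  5  6  7  8  9
 T  1  1  2  2  3  4  5  6  7  8
 T  2  2  2  2  2  3  4  5  6  7
 C  3  3  2  3  3  3  4  4  5  6
 T  4  4  3  2  3  4  4  5  4  5
 G  5  4  4  3  3  4  5  5  5  5
 A  6  5  5  4  4  3  4  5  6  5
 T  7  6  6  5  4  4  4  5  5  6
 A  8  7  7  6  5  4  4  5  6  5
 C  9  8  7  7  6  5  5  4  5  6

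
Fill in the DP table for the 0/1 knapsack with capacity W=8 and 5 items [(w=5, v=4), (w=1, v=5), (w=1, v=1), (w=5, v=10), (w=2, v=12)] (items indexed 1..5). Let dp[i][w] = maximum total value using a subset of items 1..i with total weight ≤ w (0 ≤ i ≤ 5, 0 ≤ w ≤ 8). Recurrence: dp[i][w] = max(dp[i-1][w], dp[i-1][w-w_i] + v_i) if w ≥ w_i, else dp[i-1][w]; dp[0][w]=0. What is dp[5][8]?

27

i\w   0   1   2   3   4   5   6   7   8
  0   0   0   0   0   0   0   0   0   0
  1   0   0   0   0   0   4   4   4   4
  2   0   5   5   5   5   5   9   9   9
  3   0   5   6   6   6   6   9  10  10
  4   0   5   6   6   6  10  15  16  16
  5   0   5  12  17  18  18  18  22  27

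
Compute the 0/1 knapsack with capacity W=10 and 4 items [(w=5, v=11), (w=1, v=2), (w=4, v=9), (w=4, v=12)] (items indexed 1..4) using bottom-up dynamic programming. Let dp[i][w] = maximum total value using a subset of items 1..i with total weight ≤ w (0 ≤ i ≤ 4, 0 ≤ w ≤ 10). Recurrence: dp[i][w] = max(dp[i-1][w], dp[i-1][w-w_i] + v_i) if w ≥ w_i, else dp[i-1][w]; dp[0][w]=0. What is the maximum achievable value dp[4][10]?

25

i\w   0   1   2   3   4   5   6   7   8   9  10
  0   0   0   0   0   0   0   0   0   0   0   0
  1   0   0   0   0   0  11  11  11  11  11  11
  2   0   2   2   2   2  11  13  13  13  13  13
  3   0   2   2   2   9  11  13  13  13  20  22
  4   0   2   2   2  12  14  14  14  21  23  25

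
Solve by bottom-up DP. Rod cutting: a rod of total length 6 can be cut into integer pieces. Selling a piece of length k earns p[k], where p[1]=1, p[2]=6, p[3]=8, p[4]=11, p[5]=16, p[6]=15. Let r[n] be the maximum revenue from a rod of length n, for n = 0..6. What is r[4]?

12

   n    0    1    2    3    4    5    6
r[n]    0    1    6    8   12   16   18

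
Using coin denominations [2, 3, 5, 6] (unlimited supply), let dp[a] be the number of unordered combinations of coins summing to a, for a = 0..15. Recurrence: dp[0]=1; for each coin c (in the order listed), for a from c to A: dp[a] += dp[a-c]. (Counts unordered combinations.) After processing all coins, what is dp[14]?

10

after  coin     0     1     2     3     4     5     6     7     8     9    10    11    12    13    14    15
          2     1     0     1     0     1     0     1     0     1     0     1     0     1     0     1     0
          3     1     0     1     1     1     1     2     1     2     2     2     2     3     2     3     3
          5     1     0     1     1     1     2     2     2     3     3     4     4     5     5     6     7
          6     1     0     1     1     1     2     3     2     4     4     5     6     8     7    10    11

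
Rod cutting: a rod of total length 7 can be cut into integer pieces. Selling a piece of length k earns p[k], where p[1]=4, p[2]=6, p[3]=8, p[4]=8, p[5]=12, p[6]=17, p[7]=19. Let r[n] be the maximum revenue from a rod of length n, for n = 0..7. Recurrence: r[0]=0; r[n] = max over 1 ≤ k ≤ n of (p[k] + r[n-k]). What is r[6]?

   n    0    1    2    3    4    5    6    7
r[n]    0    4    8   12   16   20   24   28

24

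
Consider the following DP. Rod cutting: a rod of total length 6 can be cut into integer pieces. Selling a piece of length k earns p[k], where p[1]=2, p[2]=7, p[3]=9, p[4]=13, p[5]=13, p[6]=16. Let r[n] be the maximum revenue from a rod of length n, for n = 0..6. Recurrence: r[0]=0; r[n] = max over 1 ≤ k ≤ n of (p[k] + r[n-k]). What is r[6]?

   n    0    1    2    3    4    5    6
r[n]    0    2    7    9   14   16   21

21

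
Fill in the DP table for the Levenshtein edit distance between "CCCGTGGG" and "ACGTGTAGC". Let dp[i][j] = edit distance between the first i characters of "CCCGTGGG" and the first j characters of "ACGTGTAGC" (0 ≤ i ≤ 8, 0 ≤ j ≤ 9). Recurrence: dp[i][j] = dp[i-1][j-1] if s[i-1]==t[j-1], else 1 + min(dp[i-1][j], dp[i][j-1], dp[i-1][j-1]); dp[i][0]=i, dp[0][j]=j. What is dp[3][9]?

   ''  A  C  G  T  G  T  A  G  C
''  0  1  2  3  4  5  6  7  8  9
 C  1  1  1  2  3  4  5  6  7  8
 C  2  2  1  2  3  4  5  6  7  7
 C  3  3  2  2  3  4  5  6  7  7
 G  4  4  3  2  3  3  4  5  6  7
 T  5  5  4  3  2  3  3  4  5  6
 G  6  6  5  4  3  2  3  4  4  5
 G  7  7  6  5  4  3  3  4  4  5
 G  8  8  7  6  5  4  4  4  4  5

7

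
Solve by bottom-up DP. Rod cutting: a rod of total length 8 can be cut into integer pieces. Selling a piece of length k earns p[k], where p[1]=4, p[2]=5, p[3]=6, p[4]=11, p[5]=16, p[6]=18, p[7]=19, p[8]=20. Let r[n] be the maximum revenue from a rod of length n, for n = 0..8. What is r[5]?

20

   n    0    1    2    3    4    5    6    7    8
r[n]    0    4    8   12   16   20   24   28   32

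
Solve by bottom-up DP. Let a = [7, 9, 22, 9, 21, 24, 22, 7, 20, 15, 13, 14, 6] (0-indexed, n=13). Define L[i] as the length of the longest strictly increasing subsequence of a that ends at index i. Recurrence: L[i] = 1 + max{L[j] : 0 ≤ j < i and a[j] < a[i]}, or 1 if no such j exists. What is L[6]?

   i    0    1    2    3    4    5    6    7    8    9   10   11   12
a[i]    7    9   22    9   21   24   22    7   20   15   13   14    6
L[i]    1    2    3    2    3    4    4    1    3    3    3    4    1

4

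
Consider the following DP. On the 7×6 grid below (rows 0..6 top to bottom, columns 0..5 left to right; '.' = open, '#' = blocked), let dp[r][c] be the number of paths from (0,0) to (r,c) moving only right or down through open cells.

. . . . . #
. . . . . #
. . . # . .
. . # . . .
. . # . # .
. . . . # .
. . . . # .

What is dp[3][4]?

r\c   0   1   2   3   4   5
  0   1   1   1   1   1   0
  1   1   2   3   4   5   0
  2   1   3   6   0   5   5
  3   1   4   0   0   5  10
  4   1   5   0   0   0  10
  5   1   6   6   6   0  10
  6   1   7  13  19   0  10

5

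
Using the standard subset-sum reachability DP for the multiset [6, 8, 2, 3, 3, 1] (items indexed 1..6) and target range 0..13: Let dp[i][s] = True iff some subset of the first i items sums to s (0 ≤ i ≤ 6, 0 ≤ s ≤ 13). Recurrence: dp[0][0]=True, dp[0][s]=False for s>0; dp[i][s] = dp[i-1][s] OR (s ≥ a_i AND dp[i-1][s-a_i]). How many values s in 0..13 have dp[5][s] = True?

11

i\s   0   1   2   3   4   5   6   7   8   9  10  11  12  13
  0   T   F   F   F   F   F   F   F   F   F   F   F   F   F
  1   T   F   F   F   F   F   T   F   F   F   F   F   F   F
  2   T   F   F   F   F   F   T   F   T   F   F   F   F   F
  3   T   F   T   F   F   F   T   F   T   F   T   F   F   F
  4   T   F   T   T   F   T   T   F   T   T   T   T   F   T
  5   T   F   T   T   F   T   T   F   T   T   T   T   T   T
  6   T   T   T   T   T   T   T   T   T   T   T   T   T   T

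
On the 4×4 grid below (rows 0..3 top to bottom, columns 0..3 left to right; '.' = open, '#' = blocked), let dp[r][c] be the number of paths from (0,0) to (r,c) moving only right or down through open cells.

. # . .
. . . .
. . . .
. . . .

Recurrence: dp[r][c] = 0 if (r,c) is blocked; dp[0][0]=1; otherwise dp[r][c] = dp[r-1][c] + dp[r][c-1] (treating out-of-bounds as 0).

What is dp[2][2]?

r\c   0   1   2   3
  0   1   0   0   0
  1   1   1   1   1
  2   1   2   3   4
  3   1   3   6  10

3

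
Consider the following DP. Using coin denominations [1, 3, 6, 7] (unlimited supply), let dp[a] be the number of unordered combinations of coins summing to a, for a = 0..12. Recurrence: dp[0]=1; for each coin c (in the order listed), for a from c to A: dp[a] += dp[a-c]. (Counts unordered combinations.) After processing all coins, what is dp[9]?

7

after  coin     0     1     2     3     4     5     6     7     8     9    10    11    12
          1     1     1     1     1     1     1     1     1     1     1     1     1     1
          3     1     1     1     2     2     2     3     3     3     4     4     4     5
          6     1     1     1     2     2     2     4     4     4     6     6     6     9
          7     1     1     1     2     2     2     4     5     5     7     8     8    11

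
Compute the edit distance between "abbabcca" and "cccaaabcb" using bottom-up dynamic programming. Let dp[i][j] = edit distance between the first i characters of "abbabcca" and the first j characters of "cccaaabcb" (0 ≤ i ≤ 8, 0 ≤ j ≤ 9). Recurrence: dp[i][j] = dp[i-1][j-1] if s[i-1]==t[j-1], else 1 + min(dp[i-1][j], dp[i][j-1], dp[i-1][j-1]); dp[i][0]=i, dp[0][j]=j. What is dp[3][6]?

5

   ''  c  c  c  a  a  a  b  c  b
''  0  1  2  3  4  5  6  7  8  9
 a  1  1  2  3  3  4  5  6  7  8
 b  2  2  2  3  4  4  5  5  6  7
 b  3  3  3  3  4  5  5  5  6  6
 a  4  4  4  4  3  4  5  6  6  7
 b  5  5  5  5  4  4  5  5  6  6
 c  6  5  5  5  5  5  5  6  5  6
 c  7  6  5  5  6  6  6  6  6  6
 a  8  7  6  6  5  6  6  7  7  7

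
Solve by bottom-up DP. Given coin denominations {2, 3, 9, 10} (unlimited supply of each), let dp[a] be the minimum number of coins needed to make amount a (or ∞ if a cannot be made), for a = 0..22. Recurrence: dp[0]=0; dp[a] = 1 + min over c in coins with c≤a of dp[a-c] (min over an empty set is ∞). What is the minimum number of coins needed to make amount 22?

 a  0  1  2  3  4  5  6  7  8  9 10 11 12 13 14 15 16 17 18 19 20 21 22
dp  0  -  1  1  2  2  2  3  3  1  1  2  2  2  3  3  3  4  2  2  2  3  3
(- denotes ∞ / unreachable)

3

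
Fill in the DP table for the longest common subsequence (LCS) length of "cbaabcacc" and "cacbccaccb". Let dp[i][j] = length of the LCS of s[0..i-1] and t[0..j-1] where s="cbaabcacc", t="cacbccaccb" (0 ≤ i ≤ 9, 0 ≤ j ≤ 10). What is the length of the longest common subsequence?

7

   ''  c  a  c  b  c  c  a  c  c  b
''  0  0  0  0  0  0  0  0  0  0  0
 c  0  1  1  1  1  1  1  1  1  1  1
 b  0  1  1  1  2  2  2  2  2  2  2
 a  0  1  2  2  2  2  2  3  3  3  3
 a  0  1  2  2  2  2  2  3  3  3  3
 b  0  1  2  2  3  3  3  3  3  3  4
 c  0  1  2  3  3  4  4  4  4  4  4
 a  0  1  2  3  3  4  4  5  5  5  5
 c  0  1  2  3  3  4  5  5  6  6  6
 c  0  1  2  3  3  4  5  5  6  7  7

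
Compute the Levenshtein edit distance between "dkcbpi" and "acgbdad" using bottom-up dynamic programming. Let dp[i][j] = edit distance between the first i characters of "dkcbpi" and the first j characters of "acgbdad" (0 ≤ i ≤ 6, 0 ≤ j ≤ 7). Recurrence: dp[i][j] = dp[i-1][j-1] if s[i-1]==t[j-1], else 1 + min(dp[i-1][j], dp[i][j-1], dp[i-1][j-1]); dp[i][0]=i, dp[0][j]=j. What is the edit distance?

6

   ''  a  c  g  b  d  a  d
''  0  1  2  3  4  5  6  7
 d  1  1  2  3  4  4  5  6
 k  2  2  2  3  4  5  5  6
 c  3  3  2  3  4  5  6  6
 b  4  4  3  3  3  4  5  6
 p  5  5  4  4  4  4  5  6
 i  6  6  5  5  5  5  5  6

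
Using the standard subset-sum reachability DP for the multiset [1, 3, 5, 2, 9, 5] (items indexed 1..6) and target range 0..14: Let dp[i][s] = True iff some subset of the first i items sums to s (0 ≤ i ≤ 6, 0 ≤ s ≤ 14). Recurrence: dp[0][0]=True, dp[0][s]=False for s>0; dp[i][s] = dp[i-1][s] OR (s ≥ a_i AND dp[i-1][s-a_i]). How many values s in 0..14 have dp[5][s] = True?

15

i\s   0   1   2   3   4   5   6   7   8   9  10  11  12  13  14
  0   T   F   F   F   F   F   F   F   F   F   F   F   F   F   F
  1   T   T   F   F   F   F   F   F   F   F   F   F   F   F   F
  2   T   T   F   T   T   F   F   F   F   F   F   F   F   F   F
  3   T   T   F   T   T   T   T   F   T   T   F   F   F   F   F
  4   T   T   T   T   T   T   T   T   T   T   T   T   F   F   F
  5   T   T   T   T   T   T   T   T   T   T   T   T   T   T   T
  6   T   T   T   T   T   T   T   T   T   T   T   T   T   T   T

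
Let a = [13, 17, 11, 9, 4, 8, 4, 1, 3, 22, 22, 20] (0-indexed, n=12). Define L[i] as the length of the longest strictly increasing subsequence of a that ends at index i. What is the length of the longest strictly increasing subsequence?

   i    0    1    2    3    4    5    6    7    8    9   10   11
a[i]   13   17   11    9    4    8    4    1    3   22   22   20
L[i]    1    2    1    1    1    2    1    1    2    3    3    3

3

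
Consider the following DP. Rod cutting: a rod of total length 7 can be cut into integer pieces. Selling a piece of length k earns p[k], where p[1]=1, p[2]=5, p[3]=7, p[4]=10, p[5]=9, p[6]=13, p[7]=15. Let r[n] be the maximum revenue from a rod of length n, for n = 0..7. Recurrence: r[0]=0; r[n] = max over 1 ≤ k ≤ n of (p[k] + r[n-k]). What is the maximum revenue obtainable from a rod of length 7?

17

   n    0    1    2    3    4    5    6    7
r[n]    0    1    5    7   10   12   15   17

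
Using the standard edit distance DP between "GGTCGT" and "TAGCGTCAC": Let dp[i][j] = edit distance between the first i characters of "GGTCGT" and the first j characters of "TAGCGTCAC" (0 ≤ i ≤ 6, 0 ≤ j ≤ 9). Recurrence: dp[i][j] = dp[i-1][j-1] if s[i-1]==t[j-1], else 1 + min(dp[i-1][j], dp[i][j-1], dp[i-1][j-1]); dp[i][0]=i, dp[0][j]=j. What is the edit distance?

   ''  T  A  G  C  G  T  C  A  C
''  0  1  2  3  4  5  6  7  8  9
 G  1  1  2  2  3  4  5  6  7  8
 G  2  2  2  2  3  3  4  5  6  7
 T  3  2  3  3  3  4  3  4  5  6
 C  4  3  3  4  3  4  4  3  4  5
 G  5  4  4  3  4  3  4  4  4  5
 T  6  5  5  4  4  4  3  4  5  5

5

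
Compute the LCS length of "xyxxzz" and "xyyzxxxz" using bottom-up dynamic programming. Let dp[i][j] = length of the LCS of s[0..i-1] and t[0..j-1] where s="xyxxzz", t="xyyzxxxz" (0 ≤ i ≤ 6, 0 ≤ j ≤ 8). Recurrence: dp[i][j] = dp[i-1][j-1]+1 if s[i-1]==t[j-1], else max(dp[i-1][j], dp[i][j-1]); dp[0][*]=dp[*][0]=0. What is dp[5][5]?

   ''  x  y  y  z  x  x  x  z
''  0  0  0  0  0  0  0  0  0
 x  0  1  1  1  1  1  1  1  1
 y  0  1  2  2  2  2  2  2  2
 x  0  1  2  2  2  3  3  3  3
 x  0  1  2  2  2  3  4  4  4
 z  0  1  2  2  3  3  4  4  5
 z  0  1  2  2  3  3  4  4  5

3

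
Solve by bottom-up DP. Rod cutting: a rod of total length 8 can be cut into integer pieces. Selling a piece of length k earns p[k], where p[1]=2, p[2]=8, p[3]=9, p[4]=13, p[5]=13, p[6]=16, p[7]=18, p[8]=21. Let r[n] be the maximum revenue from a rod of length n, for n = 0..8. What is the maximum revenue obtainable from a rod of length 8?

   n    0    1    2    3    4    5    6    7    8
r[n]    0    2    8   10   16   18   24   26   32

32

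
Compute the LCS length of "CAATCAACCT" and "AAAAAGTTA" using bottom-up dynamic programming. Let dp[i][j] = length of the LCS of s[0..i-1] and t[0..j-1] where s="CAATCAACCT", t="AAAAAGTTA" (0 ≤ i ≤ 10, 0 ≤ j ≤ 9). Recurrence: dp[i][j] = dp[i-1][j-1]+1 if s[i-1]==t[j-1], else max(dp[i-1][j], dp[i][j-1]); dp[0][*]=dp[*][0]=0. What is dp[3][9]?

2

   ''  A  A  A  A  A  G  T  T  A
''  0  0  0  0  0  0  0  0  0  0
 C  0  0  0  0  0  0  0  0  0  0
 A  0  1  1  1  1  1  1  1  1  1
 A  0  1  2  2  2  2  2  2  2  2
 T  0  1  2  2  2  2  2  3  3  3
 C  0  1  2  2  2  2  2  3  3  3
 A  0  1  2  3  3  3  3  3  3  4
 A  0  1  2  3  4  4  4  4  4  4
 C  0  1  2  3  4  4  4  4  4  4
 C  0  1  2  3  4  4  4  4  4  4
 T  0  1  2  3  4  4  4  5  5  5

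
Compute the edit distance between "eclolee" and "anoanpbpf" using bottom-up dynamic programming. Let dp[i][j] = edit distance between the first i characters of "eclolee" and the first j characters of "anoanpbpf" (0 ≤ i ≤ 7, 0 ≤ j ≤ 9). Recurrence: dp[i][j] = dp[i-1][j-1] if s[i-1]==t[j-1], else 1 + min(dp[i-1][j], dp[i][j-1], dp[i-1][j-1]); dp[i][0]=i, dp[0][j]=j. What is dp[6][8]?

   ''  a  n  o  a  n  p  b  p  f
''  0  1  2  3  4  5  6  7  8  9
 e  1  1  2  3  4  5  6  7  8  9
 c  2  2  2  3  4  5  6  7  8  9
 l  3  3  3  3  4  5  6  7  8  9
 o  4  4  4  3  4  5  6  7  8  9
 l  5  5  5  4  4  5  6  7  8  9
 e  6  6  6  5  5  5  6  7  8  9
 e  7  7  7  6  6  6  6  7  8  9

8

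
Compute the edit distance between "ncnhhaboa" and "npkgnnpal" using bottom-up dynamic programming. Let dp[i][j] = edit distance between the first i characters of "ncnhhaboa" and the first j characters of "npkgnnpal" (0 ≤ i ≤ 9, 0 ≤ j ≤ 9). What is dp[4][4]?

   ''  n  p  k  g  n  n  p  a  l
''  0  1  2  3  4  5  6  7  8  9
 n  1  0  1  2  3  4  5  6  7  8
 c  2  1  1  2  3  4  5  6  7  8
 n  3  2  2  2  3  3  4  5  6  7
 h  4  3  3  3  3  4  4  5  6  7
 h  5  4  4  4  4  4  5  5  6  7
 a  6  5  5  5  5  5  5  6  5  6
 b  7  6  6  6  6  6  6  6  6  6
 o  8  7  7  7  7  7  7  7  7  7
 a  9  8  8  8  8  8  8  8  7  8

3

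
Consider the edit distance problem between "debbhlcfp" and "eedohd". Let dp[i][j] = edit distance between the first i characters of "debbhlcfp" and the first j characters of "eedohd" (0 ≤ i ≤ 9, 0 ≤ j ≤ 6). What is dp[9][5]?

7

   ''  e  e  d  o  h  d
''  0  1  2  3  4  5  6
 d  1  1  2  2  3  4  5
 e  2  1  1  2  3  4  5
 b  3  2  2  2  3  4  5
 b  4  3  3  3  3  4  5
 h  5  4  4  4  4  3  4
 l  6  5  5  5  5  4  4
 c  7  6  6  6  6  5  5
 f  8  7  7  7  7  6  6
 p  9  8  8  8  8  7  7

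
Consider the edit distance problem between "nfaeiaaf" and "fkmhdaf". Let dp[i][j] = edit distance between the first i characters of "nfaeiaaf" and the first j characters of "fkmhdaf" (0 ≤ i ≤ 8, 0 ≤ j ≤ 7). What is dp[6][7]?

   ''  f  k  m  h  d  a  f
''  0  1  2  3  4  5  6  7
 n  1  1  2  3  4  5  6  7
 f  2  1  2  3  4  5  6  6
 a  3  2  2  3  4  5  5  6
 e  4  3  3  3  4  5  6  6
 i  5  4  4  4  4  5  6  7
 a  6  5  5  5  5  5  5  6
 a  7  6  6  6  6  6  5  6
 f  8  7  7  7  7  7  6  5

6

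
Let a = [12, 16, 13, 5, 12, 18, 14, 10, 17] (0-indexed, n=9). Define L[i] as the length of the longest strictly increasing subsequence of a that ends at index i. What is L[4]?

2

   i    0    1    2    3    4    5    6    7    8
a[i]   12   16   13    5   12   18   14   10   17
L[i]    1    2    2    1    2    3    3    2    4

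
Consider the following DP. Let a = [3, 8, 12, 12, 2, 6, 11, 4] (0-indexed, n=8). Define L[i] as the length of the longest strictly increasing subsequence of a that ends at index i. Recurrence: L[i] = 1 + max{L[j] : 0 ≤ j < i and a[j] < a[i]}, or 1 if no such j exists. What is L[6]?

3

   i    0    1    2    3    4    5    6    7
a[i]    3    8   12   12    2    6   11    4
L[i]    1    2    3    3    1    2    3    2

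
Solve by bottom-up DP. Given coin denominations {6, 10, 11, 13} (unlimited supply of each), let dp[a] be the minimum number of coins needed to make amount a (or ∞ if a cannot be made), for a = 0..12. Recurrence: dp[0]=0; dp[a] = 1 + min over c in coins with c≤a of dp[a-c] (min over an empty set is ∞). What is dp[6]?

1

 a  0  1  2  3  4  5  6  7  8  9 10 11 12
dp  0  -  -  -  -  -  1  -  -  -  1  1  2
(- denotes ∞ / unreachable)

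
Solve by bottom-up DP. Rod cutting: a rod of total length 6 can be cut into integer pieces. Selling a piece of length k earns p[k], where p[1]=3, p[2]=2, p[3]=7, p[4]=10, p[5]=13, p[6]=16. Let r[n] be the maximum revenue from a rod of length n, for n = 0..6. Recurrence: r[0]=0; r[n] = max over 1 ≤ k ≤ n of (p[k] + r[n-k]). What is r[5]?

15

   n    0    1    2    3    4    5    6
r[n]    0    3    6    9   12   15   18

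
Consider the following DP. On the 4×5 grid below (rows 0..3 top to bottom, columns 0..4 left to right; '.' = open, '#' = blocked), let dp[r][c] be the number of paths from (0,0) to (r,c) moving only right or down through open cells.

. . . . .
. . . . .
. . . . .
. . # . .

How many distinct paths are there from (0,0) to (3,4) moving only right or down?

r\c   0   1   2   3   4
  0   1   1   1   1   1
  1   1   2   3   4   5
  2   1   3   6  10  15
  3   1   4   0  10  25

25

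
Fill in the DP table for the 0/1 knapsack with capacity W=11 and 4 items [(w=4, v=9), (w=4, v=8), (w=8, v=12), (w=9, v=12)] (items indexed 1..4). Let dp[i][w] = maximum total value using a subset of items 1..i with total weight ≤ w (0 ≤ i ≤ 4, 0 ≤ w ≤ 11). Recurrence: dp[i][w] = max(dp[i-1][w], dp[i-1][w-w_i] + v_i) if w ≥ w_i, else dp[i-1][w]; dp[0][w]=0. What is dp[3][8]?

17

i\w   0   1   2   3   4   5   6   7   8   9  10  11
  0   0   0   0   0   0   0   0   0   0   0   0   0
  1   0   0   0   0   9   9   9   9   9   9   9   9
  2   0   0   0   0   9   9   9   9  17  17  17  17
  3   0   0   0   0   9   9   9   9  17  17  17  17
  4   0   0   0   0   9   9   9   9  17  17  17  17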